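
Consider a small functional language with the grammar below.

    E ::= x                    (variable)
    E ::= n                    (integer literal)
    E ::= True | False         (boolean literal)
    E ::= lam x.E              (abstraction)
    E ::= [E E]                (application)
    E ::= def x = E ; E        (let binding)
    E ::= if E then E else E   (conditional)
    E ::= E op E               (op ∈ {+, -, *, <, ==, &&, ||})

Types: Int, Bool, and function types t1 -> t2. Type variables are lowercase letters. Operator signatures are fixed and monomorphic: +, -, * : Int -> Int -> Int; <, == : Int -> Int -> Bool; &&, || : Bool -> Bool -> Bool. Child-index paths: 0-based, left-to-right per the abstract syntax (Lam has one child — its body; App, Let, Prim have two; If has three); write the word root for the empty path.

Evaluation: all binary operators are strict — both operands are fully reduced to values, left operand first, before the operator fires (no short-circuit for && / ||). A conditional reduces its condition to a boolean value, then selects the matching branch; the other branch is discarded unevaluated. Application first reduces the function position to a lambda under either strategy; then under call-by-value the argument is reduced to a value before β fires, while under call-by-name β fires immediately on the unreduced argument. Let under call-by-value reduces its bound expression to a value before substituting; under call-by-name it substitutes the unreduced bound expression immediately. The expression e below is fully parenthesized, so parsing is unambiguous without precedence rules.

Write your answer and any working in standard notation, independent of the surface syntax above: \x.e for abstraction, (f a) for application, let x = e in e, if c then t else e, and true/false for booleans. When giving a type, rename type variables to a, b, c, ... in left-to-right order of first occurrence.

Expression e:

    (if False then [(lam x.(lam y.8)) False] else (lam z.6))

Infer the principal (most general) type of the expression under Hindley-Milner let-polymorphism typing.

Derivation:
  unify Bool ~ Bool
\y._ : b -> Int
\x._ : a -> b -> Int
  unify a -> b -> Int ~ Bool -> c
  unify a ~ Bool
  unify b -> Int ~ c
_ _ : b -> Int
\z._ : d -> Int
  unify b -> Int ~ d -> Int
  unify b ~ d
  unify Int ~ Int

Answer: a -> Int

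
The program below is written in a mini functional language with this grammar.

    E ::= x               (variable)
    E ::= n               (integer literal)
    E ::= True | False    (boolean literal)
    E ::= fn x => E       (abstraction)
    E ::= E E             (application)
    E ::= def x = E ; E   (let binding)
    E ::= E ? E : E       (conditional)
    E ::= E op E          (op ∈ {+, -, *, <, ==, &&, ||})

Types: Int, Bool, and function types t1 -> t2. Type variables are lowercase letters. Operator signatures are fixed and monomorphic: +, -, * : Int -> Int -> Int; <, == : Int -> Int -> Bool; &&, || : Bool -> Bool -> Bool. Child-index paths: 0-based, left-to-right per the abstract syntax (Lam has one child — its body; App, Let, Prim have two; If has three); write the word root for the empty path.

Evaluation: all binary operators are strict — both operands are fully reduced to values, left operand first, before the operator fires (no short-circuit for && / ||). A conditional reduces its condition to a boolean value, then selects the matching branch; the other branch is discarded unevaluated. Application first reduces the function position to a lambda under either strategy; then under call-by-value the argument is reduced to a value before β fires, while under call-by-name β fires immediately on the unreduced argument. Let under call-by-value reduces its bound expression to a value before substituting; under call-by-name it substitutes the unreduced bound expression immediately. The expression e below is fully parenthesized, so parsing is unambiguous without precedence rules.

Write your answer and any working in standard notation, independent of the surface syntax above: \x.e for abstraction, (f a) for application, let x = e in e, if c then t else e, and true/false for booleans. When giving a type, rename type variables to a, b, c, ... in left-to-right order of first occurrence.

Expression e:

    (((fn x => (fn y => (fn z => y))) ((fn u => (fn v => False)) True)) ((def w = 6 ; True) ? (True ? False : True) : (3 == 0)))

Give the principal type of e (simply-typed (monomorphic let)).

Trace:
y : b
\z._ : c -> b
\y._ : b -> c -> b
\x._ : a -> b -> c -> b
\v._ : e -> Bool
\u._ : d -> e -> Bool
  unify d -> e -> Bool ~ Bool -> f
  unify d ~ Bool
  unify e -> Bool ~ f
_ _ : e -> Bool
  unify a -> b -> c -> b ~ (e -> Bool) -> g
  unify a ~ e -> Bool
  unify b -> c -> b ~ g
_ _ : b -> c -> b
let w : Int
  unify Bool ~ Bool
  unify Bool ~ Bool
  unify Bool ~ Bool
  unify Int ~ Int
  unify Int ~ Int
  unify Bool ~ Bool
  unify b -> c -> b ~ Bool -> h
  unify b ~ Bool
  unify c -> Bool ~ h
_ _ : c -> Bool

Answer: a -> Bool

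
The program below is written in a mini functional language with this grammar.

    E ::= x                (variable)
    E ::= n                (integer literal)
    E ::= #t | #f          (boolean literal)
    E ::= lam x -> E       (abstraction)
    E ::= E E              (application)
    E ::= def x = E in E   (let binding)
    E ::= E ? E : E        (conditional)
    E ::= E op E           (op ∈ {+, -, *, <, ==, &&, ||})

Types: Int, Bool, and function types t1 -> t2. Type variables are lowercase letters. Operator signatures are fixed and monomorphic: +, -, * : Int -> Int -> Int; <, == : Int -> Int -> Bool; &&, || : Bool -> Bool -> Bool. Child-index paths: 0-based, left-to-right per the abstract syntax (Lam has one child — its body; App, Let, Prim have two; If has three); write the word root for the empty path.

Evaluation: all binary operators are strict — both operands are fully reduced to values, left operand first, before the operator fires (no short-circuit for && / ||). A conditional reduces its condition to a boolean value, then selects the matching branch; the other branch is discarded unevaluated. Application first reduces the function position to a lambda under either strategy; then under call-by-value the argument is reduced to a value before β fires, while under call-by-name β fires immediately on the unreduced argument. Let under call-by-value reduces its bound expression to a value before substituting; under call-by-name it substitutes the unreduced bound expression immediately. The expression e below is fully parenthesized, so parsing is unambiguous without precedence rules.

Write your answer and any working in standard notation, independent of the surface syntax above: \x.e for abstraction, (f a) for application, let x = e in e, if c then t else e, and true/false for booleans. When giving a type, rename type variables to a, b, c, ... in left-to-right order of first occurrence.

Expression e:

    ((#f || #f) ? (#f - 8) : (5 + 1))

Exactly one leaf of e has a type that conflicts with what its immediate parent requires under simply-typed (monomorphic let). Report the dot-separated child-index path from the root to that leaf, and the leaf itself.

Trace:
  unify Bool ~ Bool
  unify Bool ~ Bool
  unify Bool ~ Bool
  unify Bool ~ Int
  FAIL: mismatch Bool ~ Int

Answer: 1.0 : false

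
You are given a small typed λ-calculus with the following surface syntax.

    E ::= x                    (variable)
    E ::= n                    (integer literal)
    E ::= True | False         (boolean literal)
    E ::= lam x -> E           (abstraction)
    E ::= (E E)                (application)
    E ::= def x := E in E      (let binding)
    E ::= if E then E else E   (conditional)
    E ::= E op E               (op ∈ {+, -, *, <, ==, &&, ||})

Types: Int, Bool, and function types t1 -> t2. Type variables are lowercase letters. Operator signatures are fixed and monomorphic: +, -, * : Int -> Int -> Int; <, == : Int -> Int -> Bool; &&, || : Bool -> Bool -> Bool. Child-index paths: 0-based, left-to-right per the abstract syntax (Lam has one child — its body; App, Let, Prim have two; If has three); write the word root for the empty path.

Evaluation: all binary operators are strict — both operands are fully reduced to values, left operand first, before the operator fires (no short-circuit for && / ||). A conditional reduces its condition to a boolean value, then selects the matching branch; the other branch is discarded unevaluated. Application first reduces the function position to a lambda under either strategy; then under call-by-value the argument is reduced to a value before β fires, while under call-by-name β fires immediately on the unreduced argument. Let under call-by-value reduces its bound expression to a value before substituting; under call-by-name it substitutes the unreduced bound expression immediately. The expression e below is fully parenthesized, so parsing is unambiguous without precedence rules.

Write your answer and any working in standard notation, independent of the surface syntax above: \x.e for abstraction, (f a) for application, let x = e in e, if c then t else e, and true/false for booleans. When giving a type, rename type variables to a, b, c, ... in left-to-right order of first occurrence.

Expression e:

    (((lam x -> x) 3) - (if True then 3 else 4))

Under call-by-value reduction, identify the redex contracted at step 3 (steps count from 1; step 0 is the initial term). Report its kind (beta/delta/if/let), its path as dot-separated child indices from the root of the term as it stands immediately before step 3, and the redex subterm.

Answer: delta at root : (3 - 3)

Derivation:
step 0: (((\x.x) 3) - (if true then 3 else 4))
step 1: [beta@0] (3 - (if true then 3 else 4))
step 2: [if@1] (3 - 3)
step 3: [delta@root] 0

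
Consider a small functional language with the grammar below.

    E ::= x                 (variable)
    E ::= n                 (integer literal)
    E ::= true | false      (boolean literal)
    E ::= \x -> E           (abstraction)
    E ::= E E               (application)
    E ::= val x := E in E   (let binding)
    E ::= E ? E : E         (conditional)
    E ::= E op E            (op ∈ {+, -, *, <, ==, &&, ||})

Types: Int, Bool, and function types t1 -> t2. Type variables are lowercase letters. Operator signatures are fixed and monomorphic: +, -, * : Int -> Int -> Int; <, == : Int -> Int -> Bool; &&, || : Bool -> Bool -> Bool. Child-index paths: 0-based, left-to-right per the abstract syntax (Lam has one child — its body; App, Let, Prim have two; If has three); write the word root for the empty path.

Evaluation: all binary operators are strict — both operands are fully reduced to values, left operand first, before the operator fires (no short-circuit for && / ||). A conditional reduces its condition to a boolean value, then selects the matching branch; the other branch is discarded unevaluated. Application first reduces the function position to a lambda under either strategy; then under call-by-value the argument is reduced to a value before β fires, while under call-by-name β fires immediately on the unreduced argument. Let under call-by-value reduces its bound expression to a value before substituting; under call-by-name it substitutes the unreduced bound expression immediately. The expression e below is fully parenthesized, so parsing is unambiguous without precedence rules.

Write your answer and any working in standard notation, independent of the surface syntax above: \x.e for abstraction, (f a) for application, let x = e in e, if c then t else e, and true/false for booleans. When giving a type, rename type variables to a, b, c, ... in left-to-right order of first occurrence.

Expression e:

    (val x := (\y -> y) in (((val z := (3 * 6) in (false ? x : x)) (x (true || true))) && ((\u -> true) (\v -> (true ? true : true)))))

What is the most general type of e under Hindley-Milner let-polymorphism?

Answer: Bool

Trace:
y : a
\y._ : a -> a
let x : forall. a -> a
  unify Int ~ Int
  unify Int ~ Int
let z : Int
  unify Bool ~ Bool
x : b -> b
x : c -> c
  unify b -> b ~ c -> c
  unify b ~ c
  unify c ~ c
x : d -> d
  unify Bool ~ Bool
  unify Bool ~ Bool
  unify d -> d ~ Bool -> e
  unify d ~ Bool
  unify Bool ~ e
_ _ : Bool
  unify c -> c ~ Bool -> f
  unify c ~ Bool
  unify Bool ~ f
_ _ : Bool
  unify Bool ~ Bool
\u._ : g -> Bool
  unify Bool ~ Bool
  unify Bool ~ Bool
\v._ : h -> Bool
  unify g -> Bool ~ (h -> Bool) -> i
  unify g ~ h -> Bool
  unify Bool ~ i
_ _ : Bool
  unify Bool ~ Bool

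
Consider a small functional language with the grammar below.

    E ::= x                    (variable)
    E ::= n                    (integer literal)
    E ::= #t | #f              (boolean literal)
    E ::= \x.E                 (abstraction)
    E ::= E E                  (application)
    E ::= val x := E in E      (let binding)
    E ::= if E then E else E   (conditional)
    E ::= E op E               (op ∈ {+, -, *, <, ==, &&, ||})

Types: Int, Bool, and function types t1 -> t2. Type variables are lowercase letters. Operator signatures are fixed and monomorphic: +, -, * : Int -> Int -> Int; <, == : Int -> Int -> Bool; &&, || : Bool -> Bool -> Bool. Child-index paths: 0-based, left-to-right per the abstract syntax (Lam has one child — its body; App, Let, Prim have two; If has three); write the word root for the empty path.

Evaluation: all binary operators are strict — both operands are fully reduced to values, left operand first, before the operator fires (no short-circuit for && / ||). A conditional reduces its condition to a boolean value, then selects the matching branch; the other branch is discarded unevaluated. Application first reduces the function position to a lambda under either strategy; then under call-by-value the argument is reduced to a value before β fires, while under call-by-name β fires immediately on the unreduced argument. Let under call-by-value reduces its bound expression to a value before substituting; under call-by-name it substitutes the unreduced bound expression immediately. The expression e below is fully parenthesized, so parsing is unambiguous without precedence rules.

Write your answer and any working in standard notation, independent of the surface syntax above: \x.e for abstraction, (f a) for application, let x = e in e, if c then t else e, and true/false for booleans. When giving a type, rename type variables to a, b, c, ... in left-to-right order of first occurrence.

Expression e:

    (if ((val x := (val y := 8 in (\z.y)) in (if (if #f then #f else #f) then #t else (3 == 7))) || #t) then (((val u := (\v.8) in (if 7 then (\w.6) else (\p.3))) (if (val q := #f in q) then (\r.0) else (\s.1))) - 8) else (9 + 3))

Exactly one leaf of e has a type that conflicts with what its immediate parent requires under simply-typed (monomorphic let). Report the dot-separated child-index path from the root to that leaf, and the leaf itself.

Answer: 1.0.0.1.0 : 7

Derivation:
let y : Int
y : Int
\z._ : a -> Int
let x : a -> Int
  unify Bool ~ Bool
  unify Bool ~ Bool
  unify Bool ~ Bool
  unify Int ~ Int
  unify Int ~ Int
  unify Bool ~ Bool
  unify Bool ~ Bool
  unify Bool ~ Bool
  unify Bool ~ Bool
\v._ : b -> Int
let u : b -> Int
  unify Int ~ Bool
  FAIL: mismatch Int ~ Bool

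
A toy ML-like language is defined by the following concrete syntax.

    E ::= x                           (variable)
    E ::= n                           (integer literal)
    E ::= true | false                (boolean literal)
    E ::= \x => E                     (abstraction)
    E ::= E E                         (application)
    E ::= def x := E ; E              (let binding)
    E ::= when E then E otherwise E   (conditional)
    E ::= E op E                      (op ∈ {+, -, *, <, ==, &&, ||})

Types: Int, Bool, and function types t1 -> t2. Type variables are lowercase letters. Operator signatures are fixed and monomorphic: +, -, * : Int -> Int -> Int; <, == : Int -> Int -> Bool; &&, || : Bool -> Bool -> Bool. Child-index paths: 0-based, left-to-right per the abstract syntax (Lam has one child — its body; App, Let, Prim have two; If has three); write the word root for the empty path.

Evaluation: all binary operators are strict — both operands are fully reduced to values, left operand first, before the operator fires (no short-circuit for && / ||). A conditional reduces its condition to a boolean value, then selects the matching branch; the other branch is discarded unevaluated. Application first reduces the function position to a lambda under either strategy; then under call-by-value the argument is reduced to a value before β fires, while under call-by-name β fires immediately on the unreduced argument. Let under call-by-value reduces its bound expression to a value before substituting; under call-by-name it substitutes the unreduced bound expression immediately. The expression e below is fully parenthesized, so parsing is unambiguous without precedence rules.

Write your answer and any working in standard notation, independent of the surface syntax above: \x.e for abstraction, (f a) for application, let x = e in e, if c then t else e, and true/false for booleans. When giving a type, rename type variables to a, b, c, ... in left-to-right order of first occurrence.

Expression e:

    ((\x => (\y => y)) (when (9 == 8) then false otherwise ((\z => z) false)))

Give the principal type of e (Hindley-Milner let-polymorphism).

Answer: a -> a

Derivation:
y : b
\y._ : b -> b
\x._ : a -> b -> b
  unify Int ~ Int
  unify Int ~ Int
  unify Bool ~ Bool
z : c
\z._ : c -> c
  unify c -> c ~ Bool -> d
  unify c ~ Bool
  unify Bool ~ d
_ _ : Bool
  unify Bool ~ Bool
  unify a -> b -> b ~ Bool -> e
  unify a ~ Bool
  unify b -> b ~ e
_ _ : b -> b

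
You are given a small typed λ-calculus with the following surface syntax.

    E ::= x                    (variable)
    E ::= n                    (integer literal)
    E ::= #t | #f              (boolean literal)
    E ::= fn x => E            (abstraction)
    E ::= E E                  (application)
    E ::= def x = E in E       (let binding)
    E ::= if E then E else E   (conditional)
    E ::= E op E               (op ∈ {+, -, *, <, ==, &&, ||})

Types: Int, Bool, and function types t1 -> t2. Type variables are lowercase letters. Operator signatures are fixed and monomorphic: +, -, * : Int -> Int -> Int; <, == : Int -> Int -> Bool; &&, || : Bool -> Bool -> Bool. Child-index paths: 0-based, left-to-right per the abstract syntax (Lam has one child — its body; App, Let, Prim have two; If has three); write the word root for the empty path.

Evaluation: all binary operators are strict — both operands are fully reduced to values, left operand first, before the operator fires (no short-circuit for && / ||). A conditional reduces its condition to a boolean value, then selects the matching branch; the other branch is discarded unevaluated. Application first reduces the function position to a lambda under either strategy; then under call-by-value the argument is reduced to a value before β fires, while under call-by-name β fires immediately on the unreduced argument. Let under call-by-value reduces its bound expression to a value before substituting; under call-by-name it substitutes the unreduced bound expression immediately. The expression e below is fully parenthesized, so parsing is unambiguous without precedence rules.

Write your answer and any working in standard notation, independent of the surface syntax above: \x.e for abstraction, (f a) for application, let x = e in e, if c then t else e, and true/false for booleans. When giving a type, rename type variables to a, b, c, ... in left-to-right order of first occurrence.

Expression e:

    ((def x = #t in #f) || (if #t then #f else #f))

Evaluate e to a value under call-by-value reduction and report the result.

Answer: false

Working:
step 0: ((let x = true in false) || (if true then false else false))
step 1: [let@0] (false || (if true then false else false))
step 2: [if@1] (false || false)
step 3: [delta@root] false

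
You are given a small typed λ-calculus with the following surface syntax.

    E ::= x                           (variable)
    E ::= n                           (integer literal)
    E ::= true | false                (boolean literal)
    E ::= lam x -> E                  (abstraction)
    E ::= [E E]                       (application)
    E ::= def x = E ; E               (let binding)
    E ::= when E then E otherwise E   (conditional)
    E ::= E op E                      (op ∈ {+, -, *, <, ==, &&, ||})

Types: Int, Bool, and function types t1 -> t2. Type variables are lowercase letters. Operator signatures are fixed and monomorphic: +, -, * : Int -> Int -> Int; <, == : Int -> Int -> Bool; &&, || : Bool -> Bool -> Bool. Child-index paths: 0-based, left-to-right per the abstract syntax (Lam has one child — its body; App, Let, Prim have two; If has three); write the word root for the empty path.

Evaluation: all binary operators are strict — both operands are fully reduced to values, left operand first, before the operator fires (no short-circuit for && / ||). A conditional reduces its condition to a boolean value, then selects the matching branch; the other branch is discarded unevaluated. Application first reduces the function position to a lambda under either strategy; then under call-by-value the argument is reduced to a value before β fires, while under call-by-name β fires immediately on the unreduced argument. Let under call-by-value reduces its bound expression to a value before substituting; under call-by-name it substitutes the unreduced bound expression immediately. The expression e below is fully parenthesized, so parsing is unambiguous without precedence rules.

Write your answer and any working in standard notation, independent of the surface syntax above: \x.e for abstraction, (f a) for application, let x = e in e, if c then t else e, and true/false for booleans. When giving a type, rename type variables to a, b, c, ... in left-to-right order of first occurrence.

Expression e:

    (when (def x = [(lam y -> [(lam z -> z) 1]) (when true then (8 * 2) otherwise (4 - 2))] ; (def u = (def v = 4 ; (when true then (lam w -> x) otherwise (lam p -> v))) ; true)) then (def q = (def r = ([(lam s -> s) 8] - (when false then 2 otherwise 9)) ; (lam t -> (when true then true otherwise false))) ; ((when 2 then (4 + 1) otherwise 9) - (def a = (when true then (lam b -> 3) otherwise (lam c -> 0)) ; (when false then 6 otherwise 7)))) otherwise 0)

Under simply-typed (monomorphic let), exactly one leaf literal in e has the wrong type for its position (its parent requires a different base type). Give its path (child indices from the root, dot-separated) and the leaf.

Derivation:
z : b
\z._ : b -> b
  unify b -> b ~ Int -> c
  unify b ~ Int
  unify Int ~ c
_ _ : Int
\y._ : a -> Int
  unify Bool ~ Bool
  unify Int ~ Int
  unify Int ~ Int
  unify Int ~ Int
  unify Int ~ Int
  unify Int ~ Int
  unify a -> Int ~ Int -> d
  unify a ~ Int
  unify Int ~ d
_ _ : Int
let x : Int
let v : Int
  unify Bool ~ Bool
x : Int
\w._ : e -> Int
v : Int
\p._ : f -> Int
  unify e -> Int ~ f -> Int
  unify e ~ f
  unify Int ~ Int
let u : f -> Int
  unify Bool ~ Bool
s : g
\s._ : g -> g
  unify g -> g ~ Int -> h
  unify g ~ Int
  unify Int ~ h
_ _ : Int
  unify Int ~ Int
  unify Bool ~ Bool
  unify Int ~ Int
  unify Int ~ Int
let r : Int
  unify Bool ~ Bool
  unify Bool ~ Bool
\t._ : i -> Bool
let q : i -> Bool
  unify Int ~ Bool
  FAIL: mismatch Int ~ Bool

Answer: 1.1.0.0 : 2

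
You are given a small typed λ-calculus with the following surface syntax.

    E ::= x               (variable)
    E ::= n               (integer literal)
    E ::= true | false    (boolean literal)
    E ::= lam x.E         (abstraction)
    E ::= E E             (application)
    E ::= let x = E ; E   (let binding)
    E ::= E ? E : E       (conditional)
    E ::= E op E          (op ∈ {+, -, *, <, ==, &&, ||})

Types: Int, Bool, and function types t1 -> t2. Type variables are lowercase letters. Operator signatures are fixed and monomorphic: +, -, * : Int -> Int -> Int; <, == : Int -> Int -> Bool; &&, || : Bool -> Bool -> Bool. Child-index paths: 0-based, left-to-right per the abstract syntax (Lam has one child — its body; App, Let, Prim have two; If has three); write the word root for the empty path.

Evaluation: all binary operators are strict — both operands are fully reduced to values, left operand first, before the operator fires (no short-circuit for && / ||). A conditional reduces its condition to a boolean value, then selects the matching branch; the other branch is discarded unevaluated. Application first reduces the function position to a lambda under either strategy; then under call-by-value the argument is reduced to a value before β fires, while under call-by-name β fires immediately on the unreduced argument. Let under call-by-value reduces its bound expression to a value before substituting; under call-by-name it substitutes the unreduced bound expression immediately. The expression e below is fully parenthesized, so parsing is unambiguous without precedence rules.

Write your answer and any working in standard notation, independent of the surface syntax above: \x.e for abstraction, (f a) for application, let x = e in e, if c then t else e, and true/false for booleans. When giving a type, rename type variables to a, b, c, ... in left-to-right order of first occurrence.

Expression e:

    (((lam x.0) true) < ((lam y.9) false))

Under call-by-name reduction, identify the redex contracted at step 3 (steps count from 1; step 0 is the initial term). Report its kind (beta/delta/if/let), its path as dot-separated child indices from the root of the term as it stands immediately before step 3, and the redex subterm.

Working:
step 0: (((\x.0) true) < ((\y.9) false))
step 1: [beta@0] (0 < ((\y.9) false))
step 2: [beta@1] (0 < 9)
step 3: [delta@root] true

Answer: delta at root : (0 < 9)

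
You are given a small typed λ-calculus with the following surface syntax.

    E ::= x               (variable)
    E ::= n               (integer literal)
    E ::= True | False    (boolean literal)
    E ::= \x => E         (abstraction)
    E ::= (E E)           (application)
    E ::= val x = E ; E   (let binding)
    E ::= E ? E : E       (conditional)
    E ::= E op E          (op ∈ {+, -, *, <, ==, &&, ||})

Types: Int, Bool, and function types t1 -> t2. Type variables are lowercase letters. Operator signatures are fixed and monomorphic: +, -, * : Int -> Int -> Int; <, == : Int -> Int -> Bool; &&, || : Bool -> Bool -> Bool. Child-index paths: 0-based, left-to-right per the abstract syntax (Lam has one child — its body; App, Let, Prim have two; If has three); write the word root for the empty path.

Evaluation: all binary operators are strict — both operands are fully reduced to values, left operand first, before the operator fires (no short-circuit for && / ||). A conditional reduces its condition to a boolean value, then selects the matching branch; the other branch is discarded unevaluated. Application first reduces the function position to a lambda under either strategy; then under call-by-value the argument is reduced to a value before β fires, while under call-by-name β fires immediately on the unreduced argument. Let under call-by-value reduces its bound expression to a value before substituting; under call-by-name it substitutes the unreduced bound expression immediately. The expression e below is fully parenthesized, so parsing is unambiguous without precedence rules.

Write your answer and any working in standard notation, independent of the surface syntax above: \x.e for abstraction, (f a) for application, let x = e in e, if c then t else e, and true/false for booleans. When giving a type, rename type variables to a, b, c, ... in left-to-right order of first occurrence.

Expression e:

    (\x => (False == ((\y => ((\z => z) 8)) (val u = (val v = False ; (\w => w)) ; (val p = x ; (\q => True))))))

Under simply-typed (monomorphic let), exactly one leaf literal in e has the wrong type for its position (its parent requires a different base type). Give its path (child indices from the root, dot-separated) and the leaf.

Trace:
  unify Bool ~ Int
  FAIL: mismatch Bool ~ Int

Answer: 0.0 : false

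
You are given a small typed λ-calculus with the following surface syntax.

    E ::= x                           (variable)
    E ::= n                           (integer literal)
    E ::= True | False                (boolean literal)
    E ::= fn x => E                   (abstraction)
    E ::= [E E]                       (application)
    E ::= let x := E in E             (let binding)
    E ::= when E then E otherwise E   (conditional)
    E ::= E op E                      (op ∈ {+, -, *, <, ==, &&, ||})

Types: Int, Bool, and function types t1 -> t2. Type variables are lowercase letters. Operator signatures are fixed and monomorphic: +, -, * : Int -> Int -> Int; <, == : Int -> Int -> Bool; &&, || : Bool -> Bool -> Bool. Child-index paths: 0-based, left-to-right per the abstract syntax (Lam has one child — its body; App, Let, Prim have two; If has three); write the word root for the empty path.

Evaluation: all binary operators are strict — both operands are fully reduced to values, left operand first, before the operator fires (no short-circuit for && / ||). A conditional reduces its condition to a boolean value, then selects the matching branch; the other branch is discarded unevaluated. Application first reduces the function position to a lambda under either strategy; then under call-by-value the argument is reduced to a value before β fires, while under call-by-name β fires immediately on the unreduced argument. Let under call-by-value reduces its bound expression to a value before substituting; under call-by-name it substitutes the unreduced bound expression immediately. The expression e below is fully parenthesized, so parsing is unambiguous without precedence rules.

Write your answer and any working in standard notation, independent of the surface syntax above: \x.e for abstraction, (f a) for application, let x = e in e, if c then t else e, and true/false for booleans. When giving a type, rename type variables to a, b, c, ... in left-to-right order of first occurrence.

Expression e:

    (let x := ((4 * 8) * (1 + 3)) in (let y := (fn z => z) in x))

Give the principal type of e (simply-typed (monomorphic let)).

Trace:
  unify Int ~ Int
  unify Int ~ Int
  unify Int ~ Int
  unify Int ~ Int
  unify Int ~ Int
  unify Int ~ Int
let x : Int
z : a
\z._ : a -> a
let y : a -> a
x : Int

Answer: Int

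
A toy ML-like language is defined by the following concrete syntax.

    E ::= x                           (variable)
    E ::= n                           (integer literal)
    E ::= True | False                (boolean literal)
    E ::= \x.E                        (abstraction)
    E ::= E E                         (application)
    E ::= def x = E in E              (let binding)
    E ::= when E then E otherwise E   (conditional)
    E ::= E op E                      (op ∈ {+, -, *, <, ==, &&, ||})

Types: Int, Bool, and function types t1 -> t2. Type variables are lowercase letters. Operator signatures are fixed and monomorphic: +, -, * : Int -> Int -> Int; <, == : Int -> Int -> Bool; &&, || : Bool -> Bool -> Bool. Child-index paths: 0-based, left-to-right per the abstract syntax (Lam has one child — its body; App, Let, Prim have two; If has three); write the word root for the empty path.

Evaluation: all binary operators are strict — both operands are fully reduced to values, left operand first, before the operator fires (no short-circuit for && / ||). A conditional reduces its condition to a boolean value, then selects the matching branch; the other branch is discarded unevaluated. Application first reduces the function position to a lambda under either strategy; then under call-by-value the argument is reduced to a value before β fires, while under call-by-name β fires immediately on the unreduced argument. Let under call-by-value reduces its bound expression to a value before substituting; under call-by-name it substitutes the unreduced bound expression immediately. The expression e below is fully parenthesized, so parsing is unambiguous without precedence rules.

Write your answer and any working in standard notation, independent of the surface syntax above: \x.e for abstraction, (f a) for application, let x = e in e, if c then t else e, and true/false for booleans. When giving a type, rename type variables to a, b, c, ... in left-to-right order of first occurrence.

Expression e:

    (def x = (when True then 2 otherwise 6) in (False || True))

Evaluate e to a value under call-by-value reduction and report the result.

Derivation:
step 0: (let x = (if true then 2 else 6) in (false || true))
step 1: [if@0] (let x = 2 in (false || true))
step 2: [let@root] (false || true)
step 3: [delta@root] true

Answer: true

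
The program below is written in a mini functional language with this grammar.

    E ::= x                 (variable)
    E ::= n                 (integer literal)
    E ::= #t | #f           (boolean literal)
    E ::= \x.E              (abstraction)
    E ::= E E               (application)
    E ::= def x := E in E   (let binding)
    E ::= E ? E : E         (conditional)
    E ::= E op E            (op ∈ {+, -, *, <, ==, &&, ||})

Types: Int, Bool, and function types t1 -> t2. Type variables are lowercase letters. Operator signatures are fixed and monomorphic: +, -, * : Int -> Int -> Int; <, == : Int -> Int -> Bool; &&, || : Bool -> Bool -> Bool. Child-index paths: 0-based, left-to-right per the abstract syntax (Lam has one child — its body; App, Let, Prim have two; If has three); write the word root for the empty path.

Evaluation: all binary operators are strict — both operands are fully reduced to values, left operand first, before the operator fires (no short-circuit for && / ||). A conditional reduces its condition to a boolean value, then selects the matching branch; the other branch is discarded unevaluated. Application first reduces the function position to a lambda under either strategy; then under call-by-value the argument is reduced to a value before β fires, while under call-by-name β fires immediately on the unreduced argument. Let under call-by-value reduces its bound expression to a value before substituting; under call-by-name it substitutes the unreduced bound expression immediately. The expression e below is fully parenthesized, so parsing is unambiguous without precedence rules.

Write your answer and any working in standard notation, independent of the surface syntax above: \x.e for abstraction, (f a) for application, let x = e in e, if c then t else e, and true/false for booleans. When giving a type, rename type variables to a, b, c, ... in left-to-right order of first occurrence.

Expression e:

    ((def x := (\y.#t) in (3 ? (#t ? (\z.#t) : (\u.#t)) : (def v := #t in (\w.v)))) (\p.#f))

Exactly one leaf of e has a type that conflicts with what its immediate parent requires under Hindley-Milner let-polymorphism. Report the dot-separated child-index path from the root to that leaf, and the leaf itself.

Answer: 0.1.0 : 3

Working:
\y._ : a -> Bool
let x : forall. a -> Bool
  unify Int ~ Bool
  FAIL: mismatch Int ~ Bool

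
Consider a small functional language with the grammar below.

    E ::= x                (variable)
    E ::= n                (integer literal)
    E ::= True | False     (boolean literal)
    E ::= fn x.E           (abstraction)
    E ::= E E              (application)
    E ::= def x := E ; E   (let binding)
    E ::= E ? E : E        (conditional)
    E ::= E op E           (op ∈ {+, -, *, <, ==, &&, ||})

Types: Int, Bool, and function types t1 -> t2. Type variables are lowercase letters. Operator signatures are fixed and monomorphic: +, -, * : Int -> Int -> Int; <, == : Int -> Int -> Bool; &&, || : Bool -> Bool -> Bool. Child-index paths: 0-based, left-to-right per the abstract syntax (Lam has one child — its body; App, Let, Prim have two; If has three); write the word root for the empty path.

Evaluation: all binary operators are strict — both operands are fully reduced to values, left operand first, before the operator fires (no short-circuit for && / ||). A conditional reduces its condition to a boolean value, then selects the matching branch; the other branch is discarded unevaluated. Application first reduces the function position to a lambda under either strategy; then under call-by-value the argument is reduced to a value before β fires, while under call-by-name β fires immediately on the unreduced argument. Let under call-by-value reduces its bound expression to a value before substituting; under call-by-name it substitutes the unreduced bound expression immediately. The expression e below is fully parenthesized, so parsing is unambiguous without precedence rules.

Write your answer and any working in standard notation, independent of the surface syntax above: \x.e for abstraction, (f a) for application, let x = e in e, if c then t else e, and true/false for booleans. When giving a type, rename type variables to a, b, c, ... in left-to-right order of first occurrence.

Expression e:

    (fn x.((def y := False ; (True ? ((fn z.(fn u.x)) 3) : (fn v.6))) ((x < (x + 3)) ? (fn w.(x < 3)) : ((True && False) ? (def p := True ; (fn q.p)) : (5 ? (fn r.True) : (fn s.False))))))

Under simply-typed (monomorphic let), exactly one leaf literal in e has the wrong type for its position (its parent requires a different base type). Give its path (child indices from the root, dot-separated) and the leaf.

Answer: 0.1.2.2.0 : 5

Derivation:
let y : Bool
  unify Bool ~ Bool
x : a
\u._ : c -> a
\z._ : b -> c -> a
  unify b -> c -> a ~ Int -> d
  unify b ~ Int
  unify c -> a ~ d
_ _ : c -> a
\v._ : e -> Int
  unify c -> a ~ e -> Int
  unify c ~ e
  unify a ~ Int
x : Int
  unify Int ~ Int
x : Int
  unify Int ~ Int
  unify Int ~ Int
  unify Int ~ Int
  unify Bool ~ Bool
x : Int
  unify Int ~ Int
  unify Int ~ Int
\w._ : f -> Bool
  unify Bool ~ Bool
  unify Bool ~ Bool
  unify Bool ~ Bool
let p : Bool
p : Bool
\q._ : g -> Bool
  unify Int ~ Bool
  FAIL: mismatch Int ~ Bool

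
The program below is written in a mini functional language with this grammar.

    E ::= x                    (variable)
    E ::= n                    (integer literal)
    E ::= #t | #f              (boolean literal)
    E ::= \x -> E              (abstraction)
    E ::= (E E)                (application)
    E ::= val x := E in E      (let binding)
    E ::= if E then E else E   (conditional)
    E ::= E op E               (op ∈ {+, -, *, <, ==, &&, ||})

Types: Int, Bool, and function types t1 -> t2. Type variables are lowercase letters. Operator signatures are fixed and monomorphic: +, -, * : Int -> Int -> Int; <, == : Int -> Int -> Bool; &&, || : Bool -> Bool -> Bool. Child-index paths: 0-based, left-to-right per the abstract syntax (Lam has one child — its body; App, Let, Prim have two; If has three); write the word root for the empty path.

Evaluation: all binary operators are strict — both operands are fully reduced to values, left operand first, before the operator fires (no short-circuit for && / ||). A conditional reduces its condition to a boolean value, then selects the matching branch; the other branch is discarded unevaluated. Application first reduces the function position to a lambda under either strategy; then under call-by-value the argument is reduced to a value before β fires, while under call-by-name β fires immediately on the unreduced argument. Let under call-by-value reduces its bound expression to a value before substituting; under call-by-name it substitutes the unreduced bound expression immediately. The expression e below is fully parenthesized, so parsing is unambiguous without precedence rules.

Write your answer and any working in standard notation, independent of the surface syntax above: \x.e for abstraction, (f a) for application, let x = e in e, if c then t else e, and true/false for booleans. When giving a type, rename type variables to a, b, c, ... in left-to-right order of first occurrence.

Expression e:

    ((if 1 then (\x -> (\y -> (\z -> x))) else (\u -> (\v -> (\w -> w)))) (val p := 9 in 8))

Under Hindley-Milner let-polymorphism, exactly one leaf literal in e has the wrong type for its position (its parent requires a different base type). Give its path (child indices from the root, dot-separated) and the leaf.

Answer: 0.0 : 1

Derivation:
  unify Int ~ Bool
  FAIL: mismatch Int ~ Bool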